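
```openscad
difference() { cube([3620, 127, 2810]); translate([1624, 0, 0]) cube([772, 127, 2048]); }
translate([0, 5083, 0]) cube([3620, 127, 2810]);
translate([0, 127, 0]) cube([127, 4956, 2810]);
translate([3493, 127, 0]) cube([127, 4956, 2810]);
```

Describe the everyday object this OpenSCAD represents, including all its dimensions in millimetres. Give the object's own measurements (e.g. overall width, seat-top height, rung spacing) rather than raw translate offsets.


A single room: four walls, each 2810 mm tall and 127 mm thick, enclosing an outside footprint 3620×5210 mm (x × y), no floor or roof. The front and back walls (−y and +y sides) run the full x-width; the side walls fit between their inner faces. A door opening 772 mm wide and 2048 mm tall is cut through the front wall from the floor up, its −x edge 1624 mm from the wall's −x end.


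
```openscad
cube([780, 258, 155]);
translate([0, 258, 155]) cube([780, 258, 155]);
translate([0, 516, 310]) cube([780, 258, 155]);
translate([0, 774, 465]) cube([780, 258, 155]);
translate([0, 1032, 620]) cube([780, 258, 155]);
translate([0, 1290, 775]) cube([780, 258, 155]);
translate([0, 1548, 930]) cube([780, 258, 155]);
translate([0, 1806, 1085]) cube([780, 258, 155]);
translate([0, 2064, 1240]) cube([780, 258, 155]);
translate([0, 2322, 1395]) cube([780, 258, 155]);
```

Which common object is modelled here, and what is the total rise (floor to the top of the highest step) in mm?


A staircase. The total rise is 1550 mm.

10 identical blocks, each offset up and back from the previous — a staircase. Each step is 155 mm tall and there are 10 of them, so the total rise is 10 × 155 = 1550 mm.


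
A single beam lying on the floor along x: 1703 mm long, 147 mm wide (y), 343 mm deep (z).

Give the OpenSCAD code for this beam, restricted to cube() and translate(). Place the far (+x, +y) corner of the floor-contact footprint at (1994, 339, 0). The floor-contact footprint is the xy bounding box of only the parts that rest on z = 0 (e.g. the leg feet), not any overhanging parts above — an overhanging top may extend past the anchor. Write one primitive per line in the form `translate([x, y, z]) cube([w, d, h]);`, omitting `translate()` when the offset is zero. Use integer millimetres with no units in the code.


translate([291, 192, 0]) cube([1703, 147, 343]);


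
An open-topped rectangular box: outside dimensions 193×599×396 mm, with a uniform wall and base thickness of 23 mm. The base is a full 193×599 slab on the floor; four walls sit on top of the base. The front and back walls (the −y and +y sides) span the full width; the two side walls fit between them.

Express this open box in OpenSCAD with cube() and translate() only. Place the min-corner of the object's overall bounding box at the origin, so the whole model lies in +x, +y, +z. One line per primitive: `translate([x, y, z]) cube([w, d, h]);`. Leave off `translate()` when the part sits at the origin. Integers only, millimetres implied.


cube([193, 599, 23]);
translate([0, 0, 23]) cube([193, 23, 373]);
translate([0, 576, 23]) cube([193, 23, 373]);
translate([0, 23, 23]) cube([23, 553, 373]);
translate([170, 23, 23]) cube([23, 553, 373]);


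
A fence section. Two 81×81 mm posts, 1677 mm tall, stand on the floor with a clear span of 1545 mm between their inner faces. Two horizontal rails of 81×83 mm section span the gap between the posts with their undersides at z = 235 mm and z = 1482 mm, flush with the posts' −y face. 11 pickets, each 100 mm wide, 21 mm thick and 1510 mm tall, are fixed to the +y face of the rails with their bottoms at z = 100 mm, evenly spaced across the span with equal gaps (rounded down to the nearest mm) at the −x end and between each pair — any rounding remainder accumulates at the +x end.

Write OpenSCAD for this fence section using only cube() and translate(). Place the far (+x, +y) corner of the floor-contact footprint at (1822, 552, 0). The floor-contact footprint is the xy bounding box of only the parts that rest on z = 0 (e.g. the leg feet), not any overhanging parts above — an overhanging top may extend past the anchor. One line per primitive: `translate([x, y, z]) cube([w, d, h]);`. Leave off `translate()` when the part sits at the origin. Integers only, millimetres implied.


translate([115, 471, 0]) cube([81, 81, 1677]);
translate([1741, 471, 0]) cube([81, 81, 1677]);
translate([196, 471, 235]) cube([1545, 81, 83]);
translate([196, 471, 1482]) cube([1545, 81, 83]);
translate([233, 552, 100]) cube([100, 21, 1510]);
translate([370, 552, 100]) cube([100, 21, 1510]);
translate([507, 552, 100]) cube([100, 21, 1510]);
translate([644, 552, 100]) cube([100, 21, 1510]);
translate([781, 552, 100]) cube([100, 21, 1510]);
translate([918, 552, 100]) cube([100, 21, 1510]);
translate([1055, 552, 100]) cube([100, 21, 1510]);
translate([1192, 552, 100]) cube([100, 21, 1510]);
translate([1329, 552, 100]) cube([100, 21, 1510]);
translate([1466, 552, 100]) cube([100, 21, 1510]);
translate([1603, 552, 100]) cube([100, 21, 1510]);


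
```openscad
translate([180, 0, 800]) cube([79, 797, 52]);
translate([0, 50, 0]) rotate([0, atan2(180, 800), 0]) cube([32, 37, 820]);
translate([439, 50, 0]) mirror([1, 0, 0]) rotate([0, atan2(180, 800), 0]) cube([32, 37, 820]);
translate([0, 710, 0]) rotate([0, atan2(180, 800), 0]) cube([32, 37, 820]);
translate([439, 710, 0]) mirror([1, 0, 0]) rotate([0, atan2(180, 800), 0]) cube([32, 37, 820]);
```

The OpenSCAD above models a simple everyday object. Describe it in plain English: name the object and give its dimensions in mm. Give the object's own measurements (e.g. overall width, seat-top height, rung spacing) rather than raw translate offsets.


A sawhorse. A 79×797×52 mm beam (x, y, z) sits on two A-frame leg pairs. Each pair is two raked legs of 32×37 mm section (37 mm along y) splaying symmetrically in x. Each leg rises 800 mm vertically over 180 mm of horizontal reach and is 820 mm long along its own axis. Every leg's outer bottom edge rests on the floor and its outer top edge meets a bottom edge of the beam — the left legs (tilting toward +x) meet the beam's −x bottom edge, the right legs (their mirror images, tilting toward −x) meet its +x bottom edge — so the leg tops tuck under the beam, the beam's underside is 800 mm above the floor, and the feet are 439 mm apart outside-to-outside with the beam centred between them. The two leg pairs are set in 50 mm from either end of the beam.


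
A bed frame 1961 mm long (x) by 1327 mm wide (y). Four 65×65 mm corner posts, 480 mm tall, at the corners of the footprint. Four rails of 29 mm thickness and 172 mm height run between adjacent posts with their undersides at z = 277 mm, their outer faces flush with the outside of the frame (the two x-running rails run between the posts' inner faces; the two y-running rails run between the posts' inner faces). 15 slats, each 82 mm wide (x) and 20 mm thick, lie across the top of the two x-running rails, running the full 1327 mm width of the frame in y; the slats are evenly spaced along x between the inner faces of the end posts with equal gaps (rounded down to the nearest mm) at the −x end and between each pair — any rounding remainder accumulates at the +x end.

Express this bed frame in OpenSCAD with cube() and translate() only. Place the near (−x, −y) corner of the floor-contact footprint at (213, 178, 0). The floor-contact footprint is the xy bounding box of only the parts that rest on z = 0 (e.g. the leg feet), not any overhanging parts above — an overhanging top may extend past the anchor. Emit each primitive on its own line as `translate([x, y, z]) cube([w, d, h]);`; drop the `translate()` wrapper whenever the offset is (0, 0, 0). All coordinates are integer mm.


// slat z = rail_z + rail_h = 277 + 172 = 449
// slat gap = ⌊(1831 − 15·82) / 16⌋ = 37
translate([213, 178, 0]) cube([65, 65, 480]);
translate([213, 1440, 0]) cube([65, 65, 480]);
translate([2109, 178, 0]) cube([65, 65, 480]);
translate([2109, 1440, 0]) cube([65, 65, 480]);
translate([278, 178, 277]) cube([1831, 29, 172]);
translate([278, 1476, 277]) cube([1831, 29, 172]);
translate([213, 243, 277]) cube([29, 1197, 172]);
translate([2145, 243, 277]) cube([29, 1197, 172]);
translate([315, 178, 449]) cube([82, 1327, 20]);
translate([434, 178, 449]) cube([82, 1327, 20]);
translate([553, 178, 449]) cube([82, 1327, 20]);
translate([672, 178, 449]) cube([82, 1327, 20]);
translate([791, 178, 449]) cube([82, 1327, 20]);
translate([910, 178, 449]) cube([82, 1327, 20]);
translate([1029, 178, 449]) cube([82, 1327, 20]);
translate([1148, 178, 449]) cube([82, 1327, 20]);
translate([1267, 178, 449]) cube([82, 1327, 20]);
translate([1386, 178, 449]) cube([82, 1327, 20]);
translate([1505, 178, 449]) cube([82, 1327, 20]);
translate([1624, 178, 449]) cube([82, 1327, 20]);
translate([1743, 178, 449]) cube([82, 1327, 20]);
translate([1862, 178, 449]) cube([82, 1327, 20]);
translate([1981, 178, 449]) cube([82, 1327, 20]);


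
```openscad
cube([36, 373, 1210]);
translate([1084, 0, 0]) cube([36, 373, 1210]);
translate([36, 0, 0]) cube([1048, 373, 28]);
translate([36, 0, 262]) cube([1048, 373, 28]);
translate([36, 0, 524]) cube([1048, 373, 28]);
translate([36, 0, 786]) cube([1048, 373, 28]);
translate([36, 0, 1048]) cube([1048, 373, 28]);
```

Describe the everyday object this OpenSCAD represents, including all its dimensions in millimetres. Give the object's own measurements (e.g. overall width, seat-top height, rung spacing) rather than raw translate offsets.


An open bookshelf. Two side panels, each 36 mm thick, 373 mm deep and 1210 mm tall, stand 1120 mm apart (outside-to-outside). Between them sit 5 shelves, each 28 mm thick and 373 mm deep, spanning the full gap between the sides. The bottom shelf rests on the floor (its underside at z = 0) and the clear gap between one shelf's top and the next shelf's underside is 234 mm.


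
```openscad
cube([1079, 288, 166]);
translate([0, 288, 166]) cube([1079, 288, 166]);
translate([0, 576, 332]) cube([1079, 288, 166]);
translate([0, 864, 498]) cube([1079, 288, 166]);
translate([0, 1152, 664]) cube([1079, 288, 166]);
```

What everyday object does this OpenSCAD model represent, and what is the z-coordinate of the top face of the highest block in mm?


A staircase. The total rise is 830 mm.

5 identical blocks, each offset up and back from the previous — a staircase. Each step is 166 mm tall and there are 5 of them, so the total rise is 5 × 166 = 830 mm.


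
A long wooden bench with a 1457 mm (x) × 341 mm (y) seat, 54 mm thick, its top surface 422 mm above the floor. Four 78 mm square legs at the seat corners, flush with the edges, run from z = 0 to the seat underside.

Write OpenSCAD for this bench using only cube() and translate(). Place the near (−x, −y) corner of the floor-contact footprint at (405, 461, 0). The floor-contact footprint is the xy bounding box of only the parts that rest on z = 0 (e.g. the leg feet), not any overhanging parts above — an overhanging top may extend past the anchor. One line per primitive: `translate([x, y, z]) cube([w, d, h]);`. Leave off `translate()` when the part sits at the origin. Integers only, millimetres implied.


translate([405, 461, 368]) cube([1457, 341, 54]);
translate([405, 461, 0]) cube([78, 78, 368]);
translate([405, 724, 0]) cube([78, 78, 368]);
translate([1784, 461, 0]) cube([78, 78, 368]);
translate([1784, 724, 0]) cube([78, 78, 368]);


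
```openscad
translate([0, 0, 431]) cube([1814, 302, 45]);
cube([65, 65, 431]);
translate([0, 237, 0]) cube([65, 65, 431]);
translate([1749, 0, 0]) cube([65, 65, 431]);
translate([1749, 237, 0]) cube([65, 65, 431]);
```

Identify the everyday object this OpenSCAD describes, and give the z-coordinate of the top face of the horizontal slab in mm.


A bench. The seat-top height is 476 mm.

A long slab on four corner posts — a bench. The slab sits at z = 431 with thickness 45, so the top is 431 + 45 = 476 mm.


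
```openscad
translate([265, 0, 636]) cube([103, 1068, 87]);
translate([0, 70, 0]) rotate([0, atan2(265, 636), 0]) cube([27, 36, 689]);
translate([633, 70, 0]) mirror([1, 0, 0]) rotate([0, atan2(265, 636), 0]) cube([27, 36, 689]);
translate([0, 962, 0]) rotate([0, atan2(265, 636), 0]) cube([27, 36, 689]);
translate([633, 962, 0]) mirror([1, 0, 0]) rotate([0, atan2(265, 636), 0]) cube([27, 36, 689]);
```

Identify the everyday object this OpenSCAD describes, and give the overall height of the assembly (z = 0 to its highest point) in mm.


A sawhorse. The overall height is 723 mm.

A beam across two mirrored pairs of raked legs — a sawhorse. The beam's underside is at z = 636 (matching the legs' vertical rise in atan2(265, 636)) and the beam is 87 mm tall, so its top is at 636 + 87 = 723 mm. The raked legs top out at the beam's underside, so that is the highest point.


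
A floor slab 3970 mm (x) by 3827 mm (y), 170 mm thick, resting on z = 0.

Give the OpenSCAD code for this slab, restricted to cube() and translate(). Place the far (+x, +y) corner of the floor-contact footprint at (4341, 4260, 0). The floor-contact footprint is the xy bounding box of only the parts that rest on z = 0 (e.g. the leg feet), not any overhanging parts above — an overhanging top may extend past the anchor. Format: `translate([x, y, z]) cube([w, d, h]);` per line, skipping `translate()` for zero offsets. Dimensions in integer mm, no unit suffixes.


translate([371, 433, 0]) cube([3970, 3827, 170]);


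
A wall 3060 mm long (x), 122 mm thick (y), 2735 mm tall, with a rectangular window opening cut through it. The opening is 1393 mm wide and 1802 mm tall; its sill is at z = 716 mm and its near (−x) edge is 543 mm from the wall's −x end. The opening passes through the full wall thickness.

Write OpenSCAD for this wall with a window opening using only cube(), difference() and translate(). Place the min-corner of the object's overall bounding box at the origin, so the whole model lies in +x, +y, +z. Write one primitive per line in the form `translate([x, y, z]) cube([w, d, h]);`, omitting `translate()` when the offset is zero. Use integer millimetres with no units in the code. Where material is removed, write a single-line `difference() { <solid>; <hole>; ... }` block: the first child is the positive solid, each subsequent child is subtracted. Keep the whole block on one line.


difference() { cube([3060, 122, 2735]); translate([543, 0, 716]) cube([1393, 122, 1802]); }


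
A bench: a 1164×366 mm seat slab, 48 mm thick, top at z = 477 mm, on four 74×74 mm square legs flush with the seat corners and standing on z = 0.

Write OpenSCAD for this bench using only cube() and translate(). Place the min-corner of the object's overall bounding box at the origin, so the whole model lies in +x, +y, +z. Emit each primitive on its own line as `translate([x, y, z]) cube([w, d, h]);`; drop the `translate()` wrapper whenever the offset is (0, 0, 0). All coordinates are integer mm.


// leg_h = 477 − 48 = 429
translate([0, 0, 429]) cube([1164, 366, 48]);
cube([74, 74, 429]);
translate([0, 292, 0]) cube([74, 74, 429]);
translate([1090, 0, 0]) cube([74, 74, 429]);
translate([1090, 292, 0]) cube([74, 74, 429]);


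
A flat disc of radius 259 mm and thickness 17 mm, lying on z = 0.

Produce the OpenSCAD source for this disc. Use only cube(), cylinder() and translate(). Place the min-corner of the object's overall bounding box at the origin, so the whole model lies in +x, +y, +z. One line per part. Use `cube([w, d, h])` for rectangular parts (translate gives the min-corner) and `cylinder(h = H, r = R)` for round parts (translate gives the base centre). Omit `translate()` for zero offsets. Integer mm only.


translate([259, 259, 0]) cylinder(h = 17, r = 259);


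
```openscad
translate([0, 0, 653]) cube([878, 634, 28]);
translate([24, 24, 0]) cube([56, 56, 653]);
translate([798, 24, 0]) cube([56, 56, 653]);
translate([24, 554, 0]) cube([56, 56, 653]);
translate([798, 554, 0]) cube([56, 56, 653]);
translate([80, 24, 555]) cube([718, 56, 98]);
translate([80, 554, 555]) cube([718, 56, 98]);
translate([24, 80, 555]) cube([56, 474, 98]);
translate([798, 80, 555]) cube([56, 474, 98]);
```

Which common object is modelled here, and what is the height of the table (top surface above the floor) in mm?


A table. The table height is 681 mm.

A 878×634×28 slab sits at z = 653 on four 56 mm square posts — a table. The top surface is at 653 + 28 = 681 mm.


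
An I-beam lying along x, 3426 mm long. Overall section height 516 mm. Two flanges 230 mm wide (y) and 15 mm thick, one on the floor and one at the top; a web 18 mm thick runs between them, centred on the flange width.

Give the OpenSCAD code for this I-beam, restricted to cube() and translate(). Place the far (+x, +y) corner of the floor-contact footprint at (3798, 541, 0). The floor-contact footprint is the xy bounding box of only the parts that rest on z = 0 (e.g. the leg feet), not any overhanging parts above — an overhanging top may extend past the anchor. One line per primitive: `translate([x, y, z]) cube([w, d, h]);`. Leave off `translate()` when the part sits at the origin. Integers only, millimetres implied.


translate([372, 311, 0]) cube([3426, 230, 15]);
translate([372, 417, 15]) cube([3426, 18, 486]);
translate([372, 311, 501]) cube([3426, 230, 15]);


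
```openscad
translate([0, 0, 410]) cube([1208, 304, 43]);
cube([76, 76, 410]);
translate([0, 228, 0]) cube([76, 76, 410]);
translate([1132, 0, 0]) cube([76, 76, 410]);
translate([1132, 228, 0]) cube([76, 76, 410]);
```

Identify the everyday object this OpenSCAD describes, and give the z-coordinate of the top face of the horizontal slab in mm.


A bench. The seat-top height is 453 mm.

A long slab on four corner posts — a bench. The slab sits at z = 410 with thickness 43, so the top is 410 + 43 = 453 mm.


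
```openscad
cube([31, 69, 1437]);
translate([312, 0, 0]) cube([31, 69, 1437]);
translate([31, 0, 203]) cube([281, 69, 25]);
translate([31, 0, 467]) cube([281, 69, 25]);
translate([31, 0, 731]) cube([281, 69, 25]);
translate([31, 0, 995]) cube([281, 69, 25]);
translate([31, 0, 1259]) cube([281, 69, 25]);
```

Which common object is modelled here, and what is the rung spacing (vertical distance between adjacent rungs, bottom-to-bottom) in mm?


A ladder. The rung spacing is 264 mm.

Two tall 31×69 posts with 5 short bars between them — a ladder. Adjacent rungs sit at z = 203 and z = 467, so the spacing is 467 − 203 = 264 mm.


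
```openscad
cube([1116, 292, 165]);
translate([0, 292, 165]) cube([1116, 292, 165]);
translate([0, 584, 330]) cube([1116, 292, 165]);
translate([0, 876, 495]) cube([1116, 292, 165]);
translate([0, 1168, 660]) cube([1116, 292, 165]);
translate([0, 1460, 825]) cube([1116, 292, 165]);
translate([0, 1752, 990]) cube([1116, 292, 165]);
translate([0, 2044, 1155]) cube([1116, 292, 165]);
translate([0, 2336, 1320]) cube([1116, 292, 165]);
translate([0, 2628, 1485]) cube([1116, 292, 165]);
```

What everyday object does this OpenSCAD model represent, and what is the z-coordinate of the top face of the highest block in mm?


A staircase. The total rise is 1650 mm.

10 identical blocks, each offset up and back from the previous — a staircase. Each step is 165 mm tall and there are 10 of them, so the total rise is 10 × 165 = 1650 mm.


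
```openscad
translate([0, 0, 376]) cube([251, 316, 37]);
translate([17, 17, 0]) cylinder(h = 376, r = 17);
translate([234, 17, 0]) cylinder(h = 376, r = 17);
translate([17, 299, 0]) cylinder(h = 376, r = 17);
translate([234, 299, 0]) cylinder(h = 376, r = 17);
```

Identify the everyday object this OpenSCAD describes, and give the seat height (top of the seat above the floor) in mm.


A stool. The seat height is 413 mm.

A 251×316×37 slab at z = 376 on four corner cylinders — a stool. The seat top is 376 + 37 = 413 mm.


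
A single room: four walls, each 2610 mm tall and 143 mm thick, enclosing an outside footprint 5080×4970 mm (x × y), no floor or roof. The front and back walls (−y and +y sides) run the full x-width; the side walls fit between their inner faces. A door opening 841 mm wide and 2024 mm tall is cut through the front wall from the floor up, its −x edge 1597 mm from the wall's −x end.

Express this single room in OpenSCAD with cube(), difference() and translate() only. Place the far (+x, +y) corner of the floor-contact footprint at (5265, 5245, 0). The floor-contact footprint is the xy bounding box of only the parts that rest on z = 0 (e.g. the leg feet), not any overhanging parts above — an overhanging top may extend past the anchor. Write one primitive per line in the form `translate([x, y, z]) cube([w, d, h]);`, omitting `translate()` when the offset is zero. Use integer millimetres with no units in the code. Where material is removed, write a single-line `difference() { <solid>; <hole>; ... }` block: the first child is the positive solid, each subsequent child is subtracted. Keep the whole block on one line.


difference() { translate([185, 275, 0]) cube([5080, 143, 2610]); translate([1782, 275, 0]) cube([841, 143, 2024]); }
translate([185, 5102, 0]) cube([5080, 143, 2610]);
translate([185, 418, 0]) cube([143, 4684, 2610]);
translate([5122, 418, 0]) cube([143, 4684, 2610]);


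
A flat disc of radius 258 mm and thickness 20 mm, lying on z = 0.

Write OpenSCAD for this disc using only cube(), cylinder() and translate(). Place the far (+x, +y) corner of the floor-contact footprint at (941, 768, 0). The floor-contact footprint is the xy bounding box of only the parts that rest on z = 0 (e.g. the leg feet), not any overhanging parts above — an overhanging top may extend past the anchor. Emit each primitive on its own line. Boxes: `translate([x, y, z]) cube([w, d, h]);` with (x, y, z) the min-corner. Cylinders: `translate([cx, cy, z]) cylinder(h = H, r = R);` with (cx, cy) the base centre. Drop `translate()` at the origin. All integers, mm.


translate([683, 510, 0]) cylinder(h = 20, r = 258);


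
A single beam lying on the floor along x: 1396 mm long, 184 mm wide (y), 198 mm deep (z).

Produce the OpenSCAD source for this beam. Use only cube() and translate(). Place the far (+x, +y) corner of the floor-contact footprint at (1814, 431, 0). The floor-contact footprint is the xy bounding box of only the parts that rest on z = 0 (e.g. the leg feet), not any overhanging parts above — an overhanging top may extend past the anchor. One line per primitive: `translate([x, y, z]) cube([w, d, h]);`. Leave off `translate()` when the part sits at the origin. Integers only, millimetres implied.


translate([418, 247, 0]) cube([1396, 184, 198]);


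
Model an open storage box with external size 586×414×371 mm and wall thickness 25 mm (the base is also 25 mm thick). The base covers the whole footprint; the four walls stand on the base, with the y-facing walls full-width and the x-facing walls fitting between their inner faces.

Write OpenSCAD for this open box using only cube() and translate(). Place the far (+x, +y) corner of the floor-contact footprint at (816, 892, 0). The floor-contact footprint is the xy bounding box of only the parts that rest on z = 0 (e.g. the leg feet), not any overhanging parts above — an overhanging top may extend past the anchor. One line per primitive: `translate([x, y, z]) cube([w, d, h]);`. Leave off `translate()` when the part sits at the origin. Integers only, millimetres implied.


translate([230, 478, 0]) cube([586, 414, 25]);
translate([230, 478, 25]) cube([586, 25, 346]);
translate([230, 867, 25]) cube([586, 25, 346]);
translate([230, 503, 25]) cube([25, 364, 346]);
translate([791, 503, 25]) cube([25, 364, 346]);


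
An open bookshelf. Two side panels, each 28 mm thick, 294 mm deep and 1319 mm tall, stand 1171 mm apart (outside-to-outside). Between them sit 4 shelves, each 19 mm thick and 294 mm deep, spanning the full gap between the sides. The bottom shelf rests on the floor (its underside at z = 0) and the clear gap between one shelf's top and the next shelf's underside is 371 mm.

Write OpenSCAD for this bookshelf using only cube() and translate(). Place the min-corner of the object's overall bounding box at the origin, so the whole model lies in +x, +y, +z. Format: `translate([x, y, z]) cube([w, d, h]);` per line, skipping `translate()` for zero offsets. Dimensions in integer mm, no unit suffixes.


cube([28, 294, 1319]);
translate([1143, 0, 0]) cube([28, 294, 1319]);
translate([28, 0, 0]) cube([1115, 294, 19]);
translate([28, 0, 390]) cube([1115, 294, 19]);
translate([28, 0, 780]) cube([1115, 294, 19]);
translate([28, 0, 1170]) cube([1115, 294, 19]);


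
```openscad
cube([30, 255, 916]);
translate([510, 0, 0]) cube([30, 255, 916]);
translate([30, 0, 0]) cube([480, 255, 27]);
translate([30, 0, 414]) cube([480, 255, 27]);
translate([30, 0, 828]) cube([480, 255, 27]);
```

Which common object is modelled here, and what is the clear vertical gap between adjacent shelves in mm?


A bookshelf. The clear shelf gap is 387 mm.

Two tall side panels with 3 horizontal boards between them — a bookshelf. The first two shelf undersides are at z = 0 and z = 414; with shelf thickness 27, the clear gap is 414 − 0 − 27 = 387 mm.


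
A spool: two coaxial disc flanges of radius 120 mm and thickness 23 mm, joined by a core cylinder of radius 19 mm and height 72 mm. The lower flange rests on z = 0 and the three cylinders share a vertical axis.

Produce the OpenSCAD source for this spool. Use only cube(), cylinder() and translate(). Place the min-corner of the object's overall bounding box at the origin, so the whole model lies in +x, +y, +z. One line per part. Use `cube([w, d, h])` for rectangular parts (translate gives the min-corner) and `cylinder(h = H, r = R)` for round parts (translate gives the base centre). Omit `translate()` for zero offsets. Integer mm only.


translate([120, 120, 0]) cylinder(h = 23, r = 120);
translate([120, 120, 23]) cylinder(h = 72, r = 19);
translate([120, 120, 95]) cylinder(h = 23, r = 120);


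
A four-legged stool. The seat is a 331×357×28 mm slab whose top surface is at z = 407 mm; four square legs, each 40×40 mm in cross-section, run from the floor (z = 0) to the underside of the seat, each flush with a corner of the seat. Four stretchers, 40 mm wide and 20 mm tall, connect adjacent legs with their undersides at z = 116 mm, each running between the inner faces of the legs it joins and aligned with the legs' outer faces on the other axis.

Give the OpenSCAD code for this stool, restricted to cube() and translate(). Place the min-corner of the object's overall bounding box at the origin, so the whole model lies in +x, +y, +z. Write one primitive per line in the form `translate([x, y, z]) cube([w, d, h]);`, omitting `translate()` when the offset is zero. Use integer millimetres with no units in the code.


// leg_h = 407 - 28 = 379
// stretcher span = 331 - 2*40 = 251
translate([0, 0, 379]) cube([331, 357, 28]);
cube([40, 40, 379]);
translate([291, 0, 0]) cube([40, 40, 379]);
translate([0, 317, 0]) cube([40, 40, 379]);
translate([291, 317, 0]) cube([40, 40, 379]);
translate([40, 0, 116]) cube([251, 40, 20]);
translate([40, 317, 116]) cube([251, 40, 20]);
translate([0, 40, 116]) cube([40, 277, 20]);
translate([291, 40, 116]) cube([40, 277, 20]);


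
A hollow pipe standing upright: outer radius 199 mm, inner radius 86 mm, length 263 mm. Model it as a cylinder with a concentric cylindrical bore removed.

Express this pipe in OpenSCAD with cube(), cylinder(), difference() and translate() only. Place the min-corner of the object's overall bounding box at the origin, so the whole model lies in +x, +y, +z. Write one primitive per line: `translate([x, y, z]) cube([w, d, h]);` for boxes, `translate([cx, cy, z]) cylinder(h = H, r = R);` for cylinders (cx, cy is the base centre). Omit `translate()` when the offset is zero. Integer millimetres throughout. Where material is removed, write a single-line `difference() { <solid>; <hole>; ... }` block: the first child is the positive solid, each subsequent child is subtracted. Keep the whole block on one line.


difference() { translate([199, 199, 0]) cylinder(h = 263, r = 199); translate([199, 199, 0]) cylinder(h = 263, r = 86); }


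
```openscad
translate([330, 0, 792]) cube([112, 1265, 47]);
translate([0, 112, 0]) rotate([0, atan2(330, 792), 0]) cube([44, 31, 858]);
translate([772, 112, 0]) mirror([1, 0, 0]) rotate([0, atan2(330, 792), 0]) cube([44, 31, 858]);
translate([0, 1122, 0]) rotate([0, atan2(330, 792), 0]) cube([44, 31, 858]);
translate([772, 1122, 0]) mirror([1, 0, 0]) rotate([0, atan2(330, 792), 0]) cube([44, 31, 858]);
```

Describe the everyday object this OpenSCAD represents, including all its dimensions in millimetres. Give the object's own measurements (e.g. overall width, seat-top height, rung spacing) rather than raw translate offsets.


A sawhorse. A 112×1265×47 mm beam (x, y, z) sits on two A-frame leg pairs. Each pair is two raked legs of 44×31 mm section (31 mm along y) splaying symmetrically in x. Each leg rises 792 mm vertically over 330 mm of horizontal reach and is 858 mm long along its own axis. Every leg's outer bottom edge rests on the floor and its outer top edge meets a bottom edge of the beam — the left legs (tilting toward +x) meet the beam's −x bottom edge, the right legs (their mirror images, tilting toward −x) meet its +x bottom edge — so the leg tops tuck under the beam, the beam's underside is 792 mm above the floor, and the feet are 772 mm apart outside-to-outside with the beam centred between them. The two leg pairs are set in 112 mm from either end of the beam.


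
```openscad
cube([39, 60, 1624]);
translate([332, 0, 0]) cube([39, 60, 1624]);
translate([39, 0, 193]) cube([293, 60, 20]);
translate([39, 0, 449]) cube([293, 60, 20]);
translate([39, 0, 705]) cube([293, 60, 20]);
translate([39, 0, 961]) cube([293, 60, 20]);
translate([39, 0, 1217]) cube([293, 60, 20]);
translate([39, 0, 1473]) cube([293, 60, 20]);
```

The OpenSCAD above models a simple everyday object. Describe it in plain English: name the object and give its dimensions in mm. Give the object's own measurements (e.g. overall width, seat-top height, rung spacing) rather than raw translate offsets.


A straight ladder. Two 39×60 mm vertical rails, 1624 mm tall, stand 371 mm apart (outside-to-outside) with their front faces coplanar on the −y side. 6 rungs, each 60 mm deep and 20 mm tall, span between the inner faces of the rails, front faces flush with the rails. The lowest rung's underside is at z = 193 mm and rungs are spaced 256 mm apart (underside to underside).


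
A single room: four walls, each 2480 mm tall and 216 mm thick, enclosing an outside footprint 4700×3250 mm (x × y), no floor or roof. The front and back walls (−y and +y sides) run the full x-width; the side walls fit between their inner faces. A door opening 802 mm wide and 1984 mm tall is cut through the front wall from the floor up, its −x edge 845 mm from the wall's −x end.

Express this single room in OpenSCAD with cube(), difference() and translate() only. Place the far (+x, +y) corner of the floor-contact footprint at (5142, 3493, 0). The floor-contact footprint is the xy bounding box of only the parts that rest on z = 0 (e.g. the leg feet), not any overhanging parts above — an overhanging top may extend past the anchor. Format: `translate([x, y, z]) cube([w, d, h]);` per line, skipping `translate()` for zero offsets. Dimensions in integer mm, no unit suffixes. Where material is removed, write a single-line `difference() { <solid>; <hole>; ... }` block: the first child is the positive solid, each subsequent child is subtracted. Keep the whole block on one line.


difference() { translate([442, 243, 0]) cube([4700, 216, 2480]); translate([1287, 243, 0]) cube([802, 216, 1984]); }
translate([442, 3277, 0]) cube([4700, 216, 2480]);
translate([442, 459, 0]) cube([216, 2818, 2480]);
translate([4926, 459, 0]) cube([216, 2818, 2480]);


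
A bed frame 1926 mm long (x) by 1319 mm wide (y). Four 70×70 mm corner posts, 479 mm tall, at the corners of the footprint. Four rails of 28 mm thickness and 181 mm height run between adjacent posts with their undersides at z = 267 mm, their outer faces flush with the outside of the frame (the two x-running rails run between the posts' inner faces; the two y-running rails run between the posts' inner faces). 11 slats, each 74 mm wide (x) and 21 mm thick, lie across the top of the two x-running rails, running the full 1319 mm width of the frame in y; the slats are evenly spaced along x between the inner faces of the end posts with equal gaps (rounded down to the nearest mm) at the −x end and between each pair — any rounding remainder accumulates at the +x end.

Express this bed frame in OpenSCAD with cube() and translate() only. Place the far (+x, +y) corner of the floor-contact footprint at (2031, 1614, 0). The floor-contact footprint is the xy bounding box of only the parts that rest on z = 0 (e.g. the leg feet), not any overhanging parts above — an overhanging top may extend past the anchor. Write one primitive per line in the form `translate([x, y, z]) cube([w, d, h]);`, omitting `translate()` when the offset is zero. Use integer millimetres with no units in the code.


translate([105, 295, 0]) cube([70, 70, 479]);
translate([105, 1544, 0]) cube([70, 70, 479]);
translate([1961, 295, 0]) cube([70, 70, 479]);
translate([1961, 1544, 0]) cube([70, 70, 479]);
translate([175, 295, 267]) cube([1786, 28, 181]);
translate([175, 1586, 267]) cube([1786, 28, 181]);
translate([105, 365, 267]) cube([28, 1179, 181]);
translate([2003, 365, 267]) cube([28, 1179, 181]);
translate([256, 295, 448]) cube([74, 1319, 21]);
translate([411, 295, 448]) cube([74, 1319, 21]);
translate([566, 295, 448]) cube([74, 1319, 21]);
translate([721, 295, 448]) cube([74, 1319, 21]);
translate([876, 295, 448]) cube([74, 1319, 21]);
translate([1031, 295, 448]) cube([74, 1319, 21]);
translate([1186, 295, 448]) cube([74, 1319, 21]);
translate([1341, 295, 448]) cube([74, 1319, 21]);
translate([1496, 295, 448]) cube([74, 1319, 21]);
translate([1651, 295, 448]) cube([74, 1319, 21]);
translate([1806, 295, 448]) cube([74, 1319, 21]);


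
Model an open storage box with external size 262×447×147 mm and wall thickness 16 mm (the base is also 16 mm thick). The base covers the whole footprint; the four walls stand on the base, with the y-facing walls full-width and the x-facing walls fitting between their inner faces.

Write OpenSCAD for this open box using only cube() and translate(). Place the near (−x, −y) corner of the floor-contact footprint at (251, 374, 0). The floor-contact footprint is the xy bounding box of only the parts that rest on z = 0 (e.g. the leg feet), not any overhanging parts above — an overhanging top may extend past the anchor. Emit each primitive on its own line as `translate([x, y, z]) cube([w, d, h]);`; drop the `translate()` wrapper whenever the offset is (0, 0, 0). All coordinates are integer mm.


translate([251, 374, 0]) cube([262, 447, 16]);
translate([251, 374, 16]) cube([262, 16, 131]);
translate([251, 805, 16]) cube([262, 16, 131]);
translate([251, 390, 16]) cube([16, 415, 131]);
translate([497, 390, 16]) cube([16, 415, 131]);


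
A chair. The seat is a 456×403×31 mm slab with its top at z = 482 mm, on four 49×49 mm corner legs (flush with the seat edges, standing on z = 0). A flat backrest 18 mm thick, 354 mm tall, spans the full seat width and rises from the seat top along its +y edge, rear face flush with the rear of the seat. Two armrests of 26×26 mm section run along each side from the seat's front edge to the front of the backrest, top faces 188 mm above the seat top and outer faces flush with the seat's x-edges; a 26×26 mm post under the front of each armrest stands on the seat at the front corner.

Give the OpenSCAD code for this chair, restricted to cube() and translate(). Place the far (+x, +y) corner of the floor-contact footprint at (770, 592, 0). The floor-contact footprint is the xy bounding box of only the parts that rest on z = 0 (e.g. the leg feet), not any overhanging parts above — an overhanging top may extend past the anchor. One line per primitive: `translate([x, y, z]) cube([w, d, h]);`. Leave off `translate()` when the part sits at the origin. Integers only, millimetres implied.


// leg_h = 482 - 31 = 451
// arm post h = 188 - 26 = 162
translate([314, 189, 451]) cube([456, 403, 31]);
translate([314, 189, 0]) cube([49, 49, 451]);
translate([721, 189, 0]) cube([49, 49, 451]);
translate([314, 543, 0]) cube([49, 49, 451]);
translate([721, 543, 0]) cube([49, 49, 451]);
translate([314, 574, 482]) cube([456, 18, 354]);
translate([314, 189, 644]) cube([26, 385, 26]);
translate([744, 189, 644]) cube([26, 385, 26]);
translate([314, 189, 482]) cube([26, 26, 162]);
translate([744, 189, 482]) cube([26, 26, 162]);


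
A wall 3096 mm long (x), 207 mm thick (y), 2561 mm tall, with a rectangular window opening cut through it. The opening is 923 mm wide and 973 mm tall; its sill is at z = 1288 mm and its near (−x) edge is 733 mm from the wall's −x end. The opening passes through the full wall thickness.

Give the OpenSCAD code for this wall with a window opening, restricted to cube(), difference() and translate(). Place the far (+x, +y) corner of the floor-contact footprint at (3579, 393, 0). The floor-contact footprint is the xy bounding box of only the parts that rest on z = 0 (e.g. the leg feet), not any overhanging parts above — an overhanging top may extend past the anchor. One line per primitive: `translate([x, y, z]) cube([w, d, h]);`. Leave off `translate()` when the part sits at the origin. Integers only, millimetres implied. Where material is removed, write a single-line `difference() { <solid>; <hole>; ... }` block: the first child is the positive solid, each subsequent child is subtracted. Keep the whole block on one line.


difference() { translate([483, 186, 0]) cube([3096, 207, 2561]); translate([1216, 186, 1288]) cube([923, 207, 973]); }


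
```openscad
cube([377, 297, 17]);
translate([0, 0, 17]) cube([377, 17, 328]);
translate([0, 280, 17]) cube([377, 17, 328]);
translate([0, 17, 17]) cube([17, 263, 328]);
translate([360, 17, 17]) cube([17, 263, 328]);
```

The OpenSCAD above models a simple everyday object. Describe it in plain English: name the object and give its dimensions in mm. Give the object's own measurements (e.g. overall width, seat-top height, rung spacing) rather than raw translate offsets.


An open-topped rectangular box: outside dimensions 377×297×345 mm, with a uniform wall and base thickness of 17 mm. The base is a full 377×297 slab on the floor; four walls sit on top of the base. The front and back walls (the −y and +y sides) span the full width; the two side walls fit between them.


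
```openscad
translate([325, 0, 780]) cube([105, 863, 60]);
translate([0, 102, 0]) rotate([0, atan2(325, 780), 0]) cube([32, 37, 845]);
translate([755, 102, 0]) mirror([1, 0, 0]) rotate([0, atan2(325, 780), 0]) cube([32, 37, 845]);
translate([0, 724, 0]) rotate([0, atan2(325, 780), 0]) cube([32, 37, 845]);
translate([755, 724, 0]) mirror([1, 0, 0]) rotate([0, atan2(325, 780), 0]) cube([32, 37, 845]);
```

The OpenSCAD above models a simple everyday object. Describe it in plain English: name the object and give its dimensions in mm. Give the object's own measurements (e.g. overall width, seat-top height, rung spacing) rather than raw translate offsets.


A sawhorse. A 105×863×60 mm beam (x, y, z) sits on two A-frame leg pairs. Each pair is two raked legs of 32×37 mm section (37 mm along y) splaying symmetrically in x. Each leg rises 780 mm vertically over 325 mm of horizontal reach and is 845 mm long along its own axis. Every leg's outer bottom edge rests on the floor and its outer top edge meets a bottom edge of the beam — the left legs (tilting toward +x) meet the beam's −x bottom edge, the right legs (their mirror images, tilting toward −x) meet its +x bottom edge — so the leg tops tuck under the beam, the beam's underside is 780 mm above the floor, and the feet are 755 mm apart outside-to-outside with the beam centred between them. The two leg pairs are set in 102 mm from either end of the beam.


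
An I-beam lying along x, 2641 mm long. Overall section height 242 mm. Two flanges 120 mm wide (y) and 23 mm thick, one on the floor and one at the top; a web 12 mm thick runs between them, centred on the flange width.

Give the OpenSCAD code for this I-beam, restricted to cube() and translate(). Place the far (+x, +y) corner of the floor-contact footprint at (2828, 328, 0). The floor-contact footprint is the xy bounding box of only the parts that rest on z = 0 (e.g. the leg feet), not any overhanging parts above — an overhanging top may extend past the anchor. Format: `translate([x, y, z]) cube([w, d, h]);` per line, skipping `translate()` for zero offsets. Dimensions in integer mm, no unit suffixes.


translate([187, 208, 0]) cube([2641, 120, 23]);
translate([187, 262, 23]) cube([2641, 12, 196]);
translate([187, 208, 219]) cube([2641, 120, 23]);
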